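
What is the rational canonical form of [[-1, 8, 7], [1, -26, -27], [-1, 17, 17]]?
The invariant factors of A (the non-unit diagonal entries of the Smith normal form of xI - A over ℚ[x]) are x(x + 5)^2, each dividing the next. The characteristic polynomial is their product, x(x + 5)^2.

The rational canonical form is the block-diagonal matrix of companion matrices C(f_i):
R = [[0, 0, 0], [1, 0, -25], [0, 1, -10]].

R = [[0, 0, 0], [1, 0, -25], [0, 1, -10]]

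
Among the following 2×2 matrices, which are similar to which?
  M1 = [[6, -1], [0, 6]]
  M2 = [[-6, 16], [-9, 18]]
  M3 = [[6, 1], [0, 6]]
1 class: {M1, M2, M3}

Characteristic polynomials: χ_{M1} = (x - 6)^2, χ_{M2} = (x - 6)^2, χ_{M3} = (x - 6)^2.

{M1, M2, M3}: invariant factors (x - 6)^2.

Matrices are similar if and only if their invariant-factor lists agree; the partition into similarity classes is {M1, M2, M3}.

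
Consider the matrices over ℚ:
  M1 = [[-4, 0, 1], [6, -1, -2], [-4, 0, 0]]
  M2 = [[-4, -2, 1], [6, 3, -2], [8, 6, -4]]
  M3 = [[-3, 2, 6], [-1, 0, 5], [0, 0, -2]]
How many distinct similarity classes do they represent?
1 class: {M1, M2, M3}

Characteristic polynomials: χ_{M1} = (x + 1)(x + 2)^2, χ_{M2} = (x + 1)(x + 2)^2, χ_{M3} = (x + 1)(x + 2)^2.

{M1, M2, M3}: invariant factors (x + 1)(x + 2)^2.

Matrices are similar if and only if their invariant-factor lists agree; the partition into similarity classes is {M1, M2, M3}.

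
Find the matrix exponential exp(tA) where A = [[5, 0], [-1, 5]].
e^{tA} = [[e^{5*t}, 0], [-t*e^{5*t}, e^{5*t}]]

A has Jordan form J = [[5, 1], [0, 5]] with A = PJP^{-1}, so e^{tA} = P e^{tJ} P^{-1}.

For a Jordan block J_k(λ), e^{tJ_k(λ)} = e^{λt} · (I + tN + t^2 N^2/2! + ... + t^{k-1} N^{k-1}/(k-1)!) where N is the nilpotent superdiagonal part.

Assembling the blocks and conjugating back gives the entries of e^{tA} as shown above.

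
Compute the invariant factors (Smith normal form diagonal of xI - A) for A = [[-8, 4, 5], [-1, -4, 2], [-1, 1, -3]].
(x + 5)^3

The Jordan structure of A has elementary divisors (x + 5)^3. Arranging the block sizes at each eigenvalue in decreasing order and taking row products gives the invariant factors.

Invariant factors (smallest first, each dividing the next): (x + 5)^3.

Check: the last factor (x + 5)^3 is the minimal polynomial, and the product (x + 5)^3 is the characteristic polynomial.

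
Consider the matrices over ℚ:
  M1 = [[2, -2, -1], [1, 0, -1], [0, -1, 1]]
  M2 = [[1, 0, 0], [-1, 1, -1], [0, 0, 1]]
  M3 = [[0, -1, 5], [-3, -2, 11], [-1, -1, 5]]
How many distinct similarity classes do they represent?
Characteristic polynomials: χ_{M1} = (x - 1)^3, χ_{M2} = (x - 1)^3, χ_{M3} = (x - 1)^3.

{M1, M3}: invariant factors (x - 1)^3.

{M2}: invariant factors x - 1, (x - 1)^2.

Matrices are similar if and only if their invariant-factor lists agree; the partition into similarity classes is {M1, M3}, {M2}.

2 classes: {M1, M3}, {M2}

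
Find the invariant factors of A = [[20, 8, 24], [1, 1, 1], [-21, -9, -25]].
The Jordan structure of A has elementary divisors (x + 4), x^2. Arranging the block sizes at each eigenvalue in decreasing order and taking row products gives the invariant factors.

Invariant factors (smallest first, each dividing the next): x^2(x + 4).

Check: the last factor x^2(x + 4) is the minimal polynomial, and the product x^2(x + 4) is the characteristic polynomial.

x^2(x + 4)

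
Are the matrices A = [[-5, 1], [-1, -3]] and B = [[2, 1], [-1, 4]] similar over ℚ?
trace(A) = -8 but trace(B) = 6. The trace is a similarity invariant, so A and B are not similar.

No.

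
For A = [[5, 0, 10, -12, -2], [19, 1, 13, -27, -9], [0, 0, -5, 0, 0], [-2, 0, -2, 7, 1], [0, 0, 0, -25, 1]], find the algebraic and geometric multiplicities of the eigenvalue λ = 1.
algebraic multiplicity 2, geometric multiplicity 1

The characteristic polynomial is (x - 6)^2(x - 1)^2(x + 5), so the factor x - 1 appears with exponent 2: the algebraic multiplicity is 2.

rank(A - I) = 4, so the eigenspace has dimension 5 - 4 = 1: the geometric multiplicity is 1.

Since 1 < 2, A is not diagonalizable.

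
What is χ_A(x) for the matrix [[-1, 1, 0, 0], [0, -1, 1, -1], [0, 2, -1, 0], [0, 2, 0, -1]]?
xI - A = [[x + 1, -1, 0, 0], [0, x + 1, -1, 1], [0, -2, x + 1, 0], [0, -2, 0, x + 1]].

Expanding det(xI - A) along the first row:
det(xI - A) = + (x + 1)·det([[x + 1, -1, 1], [-2, x + 1, 0], [-2, 0, x + 1]]) - (-1)·det([[0, -1, 1], [0, x + 1, 0], [0, 0, x + 1]]) + (0)·det([[0, x + 1, 1], [0, -2, 0], [0, -2, x + 1]]) - (0)·det([[0, x + 1, -1], [0, -2, x + 1], [0, -2, 0]]).

Evaluating gives χ_A(x) = x^4 + 4x^3 + 6x^2 + 4x + 1 = (x + 1)^4.

χ_A(x) = (x + 1)^4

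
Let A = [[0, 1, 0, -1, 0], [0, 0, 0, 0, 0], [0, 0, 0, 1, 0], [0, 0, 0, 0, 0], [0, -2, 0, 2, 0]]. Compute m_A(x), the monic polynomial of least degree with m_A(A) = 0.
m_A(x) = x^2

The characteristic polynomial factors as x^5. The minimal polynomial is ∏(x - λ)^{k_λ} where k_λ is the size of the largest Jordan block at λ.

For λ = 0: rank(A) = 2, and the largest Jordan block has size 2 (the smallest k with rank(A^k) = rank(A^(k+1))).

So m_A(x) = x^2.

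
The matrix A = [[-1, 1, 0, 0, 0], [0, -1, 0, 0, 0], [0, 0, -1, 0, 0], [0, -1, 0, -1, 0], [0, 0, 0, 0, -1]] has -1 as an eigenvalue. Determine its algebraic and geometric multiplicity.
algebraic multiplicity 5, geometric multiplicity 4

The characteristic polynomial is (x + 1)^5, so the factor x + 1 appears with exponent 5: the algebraic multiplicity is 5.

rank(A + I) = 1, so the eigenspace has dimension 5 - 1 = 4: the geometric multiplicity is 4.

Since 4 < 5, A is not diagonalizable.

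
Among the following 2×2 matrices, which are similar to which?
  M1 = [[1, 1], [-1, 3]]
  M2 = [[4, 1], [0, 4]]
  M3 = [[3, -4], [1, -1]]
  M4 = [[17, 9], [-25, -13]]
Characteristic polynomials: χ_{M1} = (x - 2)^2, χ_{M2} = (x - 4)^2, χ_{M3} = (x - 1)^2, χ_{M4} = (x - 2)^2.

{M1, M4}: invariant factors (x - 2)^2.

{M2}: invariant factors (x - 4)^2.

{M3}: invariant factors (x - 1)^2.

Matrices are similar if and only if their invariant-factor lists agree; the partition into similarity classes is {M1, M4}, {M2}, {M3}.

3 classes: {M1, M4}, {M2}, {M3}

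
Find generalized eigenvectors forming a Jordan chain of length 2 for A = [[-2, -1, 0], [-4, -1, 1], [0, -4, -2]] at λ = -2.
We seek v_1 ∈ ker((A + 2I)^2) \ ker(A + 2I), then set v_{i+1} = (A + 2I) v_i.

One such chain is v_1 = [[0, -1, 1]]^T, v_2 = [[1, 0, 4]]^T. Check: (A + 2I) v_2 = [[0, 0, 0]]^T = 0.

v_1 = [[0, -1, 1]]^T, v_2 = [[1, 0, 4]]^T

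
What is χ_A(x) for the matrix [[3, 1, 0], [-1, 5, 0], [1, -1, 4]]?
χ_A(x) = (x - 4)^3

xI - A = [[x - 3, -1, 0], [1, x - 5, 0], [-1, 1, x - 4]].

Expanding det(xI - A) along the first row:
det(xI - A) = + (x - 3)·det([[x - 5, 0], [1, x - 4]]) - (-1)·det([[1, 0], [-1, x - 4]]) + (0)·det([[1, x - 5], [-1, 1]]).

Evaluating gives χ_A(x) = x^3 - 12x^2 + 48x - 64 = (x - 4)^3.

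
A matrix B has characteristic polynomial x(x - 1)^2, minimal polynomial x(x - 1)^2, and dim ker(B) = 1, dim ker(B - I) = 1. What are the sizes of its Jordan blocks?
λ = 0: algebraic multiplicity 1 (exponent in χ_B), largest block size 1 (exponent in m_B), 1 block (geometric multiplicity). This forces block sizes [1].
λ = 1: algebraic multiplicity 2 (exponent in χ_B), largest block size 2 (exponent in m_B), 1 block (geometric multiplicity). This forces block sizes [2].

Jordan blocks: (0, 1), (1, 2)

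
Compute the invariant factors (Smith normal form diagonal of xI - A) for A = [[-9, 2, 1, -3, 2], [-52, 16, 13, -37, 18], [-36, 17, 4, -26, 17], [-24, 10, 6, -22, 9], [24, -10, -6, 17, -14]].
The Jordan structure of A has elementary divisors (x + 5)^3, (x + 5)^2. Arranging the block sizes at each eigenvalue in decreasing order and taking row products gives the invariant factors.

Invariant factors (smallest first, each dividing the next): (x + 5)^2, (x + 5)^3.

Check: the last factor (x + 5)^3 is the minimal polynomial, and the product (x + 5)^5 is the characteristic polynomial.

(x + 5)^2, (x + 5)^3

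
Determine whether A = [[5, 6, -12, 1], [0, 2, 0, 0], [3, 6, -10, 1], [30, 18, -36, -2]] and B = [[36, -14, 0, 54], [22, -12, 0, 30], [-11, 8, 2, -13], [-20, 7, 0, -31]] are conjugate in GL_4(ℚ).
Both have characteristic polynomial (x - 2)^2(x + 4)(x + 5), but the minimal polynomial of A is (x - 2)(x + 4)(x + 5) while the minimal polynomial of B is (x - 2)^2(x + 4)(x + 5). The minimal polynomial is a similarity invariant, so A and B are not similar.

No.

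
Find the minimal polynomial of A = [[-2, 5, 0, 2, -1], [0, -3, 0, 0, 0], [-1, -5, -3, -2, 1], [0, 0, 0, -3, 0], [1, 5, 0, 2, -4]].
m_A(x) = (x + 3)^2

The characteristic polynomial factors as (x + 3)^5. The minimal polynomial is ∏(x - λ)^{k_λ} where k_λ is the size of the largest Jordan block at λ.

For λ = -3: rank(A + 3I) = 1, and the largest Jordan block has size 2 (the smallest k with rank((A + 3I)^k) = rank((A + 3I)^(k+1))).

So m_A(x) = (x + 3)^2.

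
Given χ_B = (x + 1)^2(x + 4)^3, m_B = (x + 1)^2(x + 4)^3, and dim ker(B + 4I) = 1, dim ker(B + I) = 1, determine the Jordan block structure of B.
Jordan blocks: (-4, 3), (-1, 2)

λ = -4: algebraic multiplicity 3 (exponent in χ_B), largest block size 3 (exponent in m_B), 1 block (geometric multiplicity). This forces block sizes [3].
λ = -1: algebraic multiplicity 2 (exponent in χ_B), largest block size 2 (exponent in m_B), 1 block (geometric multiplicity). This forces block sizes [2].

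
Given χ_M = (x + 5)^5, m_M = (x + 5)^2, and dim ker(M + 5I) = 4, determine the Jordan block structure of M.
λ = -5: algebraic multiplicity 5 (exponent in χ_M), largest block size 2 (exponent in m_M), 4 blocks (geometric multiplicity). These force block sizes [2, 1, 1, 1].

Jordan blocks: (-5, 2), (-5, 1), (-5, 1), (-5, 1)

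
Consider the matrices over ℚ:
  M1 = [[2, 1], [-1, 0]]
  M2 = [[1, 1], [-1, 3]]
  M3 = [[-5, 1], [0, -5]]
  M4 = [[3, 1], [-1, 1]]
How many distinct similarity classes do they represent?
Characteristic polynomials: χ_{M1} = (x - 1)^2, χ_{M2} = (x - 2)^2, χ_{M3} = (x + 5)^2, χ_{M4} = (x - 2)^2.

{M1}: invariant factors (x - 1)^2.

{M2, M4}: invariant factors (x - 2)^2.

{M3}: invariant factors (x + 5)^2.

Matrices are similar if and only if their invariant-factor lists agree; the partition into similarity classes is {M1}, {M2, M4}, {M3}.

3 classes: {M1}, {M2, M4}, {M3}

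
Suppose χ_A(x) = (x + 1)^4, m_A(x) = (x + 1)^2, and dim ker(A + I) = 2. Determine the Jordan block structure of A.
Jordan blocks: (-1, 2), (-1, 2)

λ = -1: algebraic multiplicity 4 (exponent in χ_A), largest block size 2 (exponent in m_A), 2 blocks (geometric multiplicity). These force block sizes [2, 2].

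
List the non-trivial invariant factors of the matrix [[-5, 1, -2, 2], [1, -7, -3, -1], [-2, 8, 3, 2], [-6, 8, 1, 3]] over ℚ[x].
x^2(x + 3)^2

The Jordan structure of A has elementary divisors (x + 3)^2, x^2. Arranging the block sizes at each eigenvalue in decreasing order and taking row products gives the invariant factors.

Invariant factors (smallest first, each dividing the next): x^2(x + 3)^2.

Check: the last factor x^2(x + 3)^2 is the minimal polynomial, and the product x^2(x + 3)^2 is the characteristic polynomial.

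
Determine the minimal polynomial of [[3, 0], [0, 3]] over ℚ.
The characteristic polynomial factors as (x - 3)^2. The minimal polynomial is ∏(x - λ)^{k_λ} where k_λ is the size of the largest Jordan block at λ.

For λ = 3: rank(A - 3I) = 0, and the largest Jordan block has size 1 (the smallest k with rank((A - 3I)^k) = rank((A - 3I)^(k+1))).

So m_A(x) = x - 3.

m_A(x) = x - 3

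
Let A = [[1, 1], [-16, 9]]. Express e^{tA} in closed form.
A has Jordan form J = [[5, 1], [0, 5]] with A = PJP^{-1}, so e^{tA} = P e^{tJ} P^{-1}.

For a Jordan block J_k(λ), e^{tJ_k(λ)} = e^{λt} · (I + tN + t^2 N^2/2! + ... + t^{k-1} N^{k-1}/(k-1)!) where N is the nilpotent superdiagonal part.

Assembling the blocks and conjugating back gives the entries of e^{tA} as shown above.

e^{tA} = [[(1 - 4*t)*e^{5*t}, t*e^{5*t}], [-16*t*e^{5*t}, (4*t + 1)*e^{5*t}]]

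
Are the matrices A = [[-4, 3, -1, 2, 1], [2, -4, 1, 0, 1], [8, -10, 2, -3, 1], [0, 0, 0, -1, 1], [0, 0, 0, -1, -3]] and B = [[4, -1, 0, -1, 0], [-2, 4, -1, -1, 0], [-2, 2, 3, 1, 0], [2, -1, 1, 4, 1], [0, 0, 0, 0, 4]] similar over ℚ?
No.

trace(A) = -10 but trace(B) = 19. The trace is a similarity invariant, so A and B are not similar.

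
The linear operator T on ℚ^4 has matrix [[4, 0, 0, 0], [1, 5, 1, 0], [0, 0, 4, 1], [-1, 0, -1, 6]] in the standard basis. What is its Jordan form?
J = [[4, 0, 0, 0], [0, 5, 1, 0], [0, 0, 5, 1], [0, 0, 0, 5]]

The characteristic polynomial is det(xI - A) = (x - 5)^3(x - 4), so the eigenvalues are 4 (algebraic multiplicity 1), 5 (algebraic multiplicity 3).

For λ = 4: algebraic multiplicity 1 gives one 1×1 block.

For λ = 5: rank(A - 5I) = 3, rank((A - 5I)^2) = 2, rank((A - 5I)^3) = 1. The eigenspace has dimension 4 - 3 = 1, so there is 1 Jordan block; the rank sequence gives block sizes [3].

Assembling the blocks gives the Jordan form J above.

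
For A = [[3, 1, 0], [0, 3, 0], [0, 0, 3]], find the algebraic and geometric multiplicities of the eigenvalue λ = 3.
algebraic multiplicity 3, geometric multiplicity 2

The characteristic polynomial is (x - 3)^3, so the factor x - 3 appears with exponent 3: the algebraic multiplicity is 3.

rank(A - 3I) = 1, so the eigenspace has dimension 3 - 1 = 2: the geometric multiplicity is 2.

Since 2 < 3, A is not diagonalizable.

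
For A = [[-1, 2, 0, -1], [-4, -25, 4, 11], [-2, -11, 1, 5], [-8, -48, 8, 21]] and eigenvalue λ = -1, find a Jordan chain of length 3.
We seek v_1 ∈ ker((A + I)^3) \ ker((A + I)^2), then set v_{i+1} = (A + I) v_i.

One such chain is v_1 = [[0, -1, 2, -3]]^T, v_2 = [[1, -1, 0, -2]]^T, v_3 = [[0, -2, -1, -4]]^T. Check: (A + I) v_3 = [[0, 0, 0, 0]]^T = 0.

v_1 = [[0, -1, 2, -3]]^T, v_2 = [[1, -1, 0, -2]]^T, v_3 = [[0, -2, -1, -4]]^T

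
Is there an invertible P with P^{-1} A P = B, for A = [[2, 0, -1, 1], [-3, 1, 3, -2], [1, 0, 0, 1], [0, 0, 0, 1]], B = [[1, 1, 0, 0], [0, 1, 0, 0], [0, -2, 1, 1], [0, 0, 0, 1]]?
Yes.

Two matrices over a field are similar if and only if they have the same invariant factors.

Both A and B have characteristic polynomial (x - 1)^4 and minimal polynomial (x - 1)^2. Computing further, both have invariant factors (x - 1)^2, (x - 1)^2. Hence A and B are similar.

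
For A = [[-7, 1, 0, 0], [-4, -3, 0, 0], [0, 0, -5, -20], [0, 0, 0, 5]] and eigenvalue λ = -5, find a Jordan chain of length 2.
We seek v_1 ∈ ker((A + 5I)^2) \ ker(A + 5I), then set v_{i+1} = (A + 5I) v_i.

One such chain is v_1 = [[0, 1, 0, 0]]^T, v_2 = [[1, 2, 0, 0]]^T. Check: (A + 5I) v_2 = [[0, 0, 0, 0]]^T = 0.

v_1 = [[0, 1, 0, 0]]^T, v_2 = [[1, 2, 0, 0]]^T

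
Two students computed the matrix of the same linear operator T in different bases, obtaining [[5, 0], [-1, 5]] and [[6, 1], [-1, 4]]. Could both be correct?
Two matrices over a field are similar if and only if they have the same invariant factors.

Both A and B have characteristic polynomial (x - 5)^2 and minimal polynomial (x - 5)^2. Computing further, both have invariant factors (x - 5)^2. Hence A and B are similar.

Yes.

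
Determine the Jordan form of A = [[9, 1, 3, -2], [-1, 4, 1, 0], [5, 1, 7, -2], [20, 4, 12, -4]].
The characteristic polynomial is det(xI - A) = (x - 4)^4, so the eigenvalues are 4 (algebraic multiplicity 4).

For λ = 4: rank(A - 4I) = 2, rank((A - 4I)^2) = 1, rank((A - 4I)^3) = 0. The eigenspace has dimension 4 - 2 = 2, so there are 2 Jordan blocks; the rank sequence gives block sizes [3, 1].

Assembling the blocks gives the Jordan form J above.

J = [[4, 1, 0, 0], [0, 4, 1, 0], [0, 0, 4, 0], [0, 0, 0, 4]]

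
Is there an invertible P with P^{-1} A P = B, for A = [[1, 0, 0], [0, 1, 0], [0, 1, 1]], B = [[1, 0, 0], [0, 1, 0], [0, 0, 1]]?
Both have characteristic polynomial (x - 1)^3, but the minimal polynomial of A is (x - 1)^2 while the minimal polynomial of B is x - 1. The minimal polynomial is a similarity invariant, so A and B are not similar.

No.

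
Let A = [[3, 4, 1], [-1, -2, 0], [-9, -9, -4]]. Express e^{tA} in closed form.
e^{tA} = [[(3*t^2 + 8*t + 2)*e^{-t}/2, t*(3*t + 8)*e^{-t}/2, t*(t + 2)*e^{-t}/2], [t*(-3*t - 2)*e^{-t}/2, (-3*t^2/2 - t + 1)*e^{-t}, -t^2*e^{-t}/2], [-9*t*e^{-t}, -9*t*e^{-t}, (1 - 3*t)*e^{-t}]]

A has Jordan form J = [[-1, 1, 0], [0, -1, 1], [0, 0, -1]] with A = PJP^{-1}, so e^{tA} = P e^{tJ} P^{-1}.

For a Jordan block J_k(λ), e^{tJ_k(λ)} = e^{λt} · (I + tN + t^2 N^2/2! + ... + t^{k-1} N^{k-1}/(k-1)!) where N is the nilpotent superdiagonal part.

Assembling the blocks and conjugating back gives the entries of e^{tA} as shown above.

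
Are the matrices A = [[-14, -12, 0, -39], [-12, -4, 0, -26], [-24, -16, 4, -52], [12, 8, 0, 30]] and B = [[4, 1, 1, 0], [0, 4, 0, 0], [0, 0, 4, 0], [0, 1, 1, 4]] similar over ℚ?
Yes.

Two matrices over a field are similar if and only if they have the same invariant factors.

Both A and B have characteristic polynomial (x - 4)^4 and minimal polynomial (x - 4)^2. Computing further, both have invariant factors x - 4, x - 4, (x - 4)^2. Hence A and B are similar.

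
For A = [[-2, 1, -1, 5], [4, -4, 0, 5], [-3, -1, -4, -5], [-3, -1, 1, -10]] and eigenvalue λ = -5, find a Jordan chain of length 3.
v_1 = [[-3, -2, 4, 3]]^T, v_2 = [[0, 1, 0, 0]]^T, v_3 = [[1, 1, -1, -1]]^T

We seek v_1 ∈ ker((A + 5I)^3) \ ker((A + 5I)^2), then set v_{i+1} = (A + 5I) v_i.

One such chain is v_1 = [[-3, -2, 4, 3]]^T, v_2 = [[0, 1, 0, 0]]^T, v_3 = [[1, 1, -1, -1]]^T. Check: (A + 5I) v_3 = [[0, 0, 0, 0]]^T = 0.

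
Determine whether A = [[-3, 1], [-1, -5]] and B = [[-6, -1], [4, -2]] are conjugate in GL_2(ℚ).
Two matrices over a field are similar if and only if they have the same invariant factors.

Both A and B have characteristic polynomial (x + 4)^2 and minimal polynomial (x + 4)^2. Computing further, both have invariant factors (x + 4)^2. Hence A and B are similar.

Yes.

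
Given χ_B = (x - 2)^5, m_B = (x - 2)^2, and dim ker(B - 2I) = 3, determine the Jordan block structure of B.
Jordan blocks: (2, 2), (2, 2), (2, 1)

λ = 2: algebraic multiplicity 5 (exponent in χ_B), largest block size 2 (exponent in m_B), 3 blocks (geometric multiplicity). These force block sizes [2, 2, 1].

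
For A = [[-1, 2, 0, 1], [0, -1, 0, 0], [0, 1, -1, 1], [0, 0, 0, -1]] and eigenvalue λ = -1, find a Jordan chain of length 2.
We seek v_1 ∈ ker((A + I)^2) \ ker(A + I), then set v_{i+1} = (A + I) v_i.

One such chain is v_1 = [[-4, 1, -2, 0]]^T, v_2 = [[2, 0, 1, 0]]^T. Check: (A + I) v_2 = [[0, 0, 0, 0]]^T = 0.

v_1 = [[-4, 1, -2, 0]]^T, v_2 = [[2, 0, 1, 0]]^T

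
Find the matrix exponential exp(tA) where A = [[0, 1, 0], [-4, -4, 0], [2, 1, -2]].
e^{tA} = [[(2*t + 1)*e^{-2*t}, t*e^{-2*t}, 0], [-4*t*e^{-2*t}, (1 - 2*t)*e^{-2*t}, 0], [2*t*e^{-2*t}, t*e^{-2*t}, e^{-2*t}]]

A has Jordan form J = [[-2, 1, 0], [0, -2, 0], [0, 0, -2]] with A = PJP^{-1}, so e^{tA} = P e^{tJ} P^{-1}.

For a Jordan block J_k(λ), e^{tJ_k(λ)} = e^{λt} · (I + tN + t^2 N^2/2! + ... + t^{k-1} N^{k-1}/(k-1)!) where N is the nilpotent superdiagonal part.

Assembling the blocks and conjugating back gives the entries of e^{tA} as shown above.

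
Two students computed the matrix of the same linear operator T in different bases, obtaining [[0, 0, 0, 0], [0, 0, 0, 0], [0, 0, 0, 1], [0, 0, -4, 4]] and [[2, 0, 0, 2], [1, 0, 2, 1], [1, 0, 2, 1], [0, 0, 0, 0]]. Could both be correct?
Two matrices over a field are similar if and only if they have the same invariant factors.

Both A and B have characteristic polynomial x^2(x - 2)^2 and minimal polynomial x(x - 2)^2. Computing further, both have invariant factors x, x(x - 2)^2. Hence A and B are similar.

Yes.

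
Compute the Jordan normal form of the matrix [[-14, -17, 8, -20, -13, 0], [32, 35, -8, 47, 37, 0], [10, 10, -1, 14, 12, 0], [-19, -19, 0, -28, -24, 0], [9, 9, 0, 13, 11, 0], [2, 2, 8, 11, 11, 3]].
The characteristic polynomial is det(xI - A) = (x - 3)^3(x + 1)^3, so the eigenvalues are -1 (algebraic multiplicity 3), 3 (algebraic multiplicity 3).

For λ = -1: rank(A + I) = 4, rank((A + I)^2) = 3. The eigenspace has dimension 6 - 4 = 2, so there are 2 Jordan blocks; the rank sequence gives block sizes [2, 1].

For λ = 3: rank(A - 3I) = 4, rank((A - 3I)^2) = 3. The eigenspace has dimension 6 - 4 = 2, so there are 2 Jordan blocks; the rank sequence gives block sizes [2, 1].

Assembling the blocks gives the Jordan form J above.

J = [[-1, 1, 0, 0, 0, 0], [0, -1, 0, 0, 0, 0], [0, 0, -1, 0, 0, 0], [0, 0, 0, 3, 1, 0], [0, 0, 0, 0, 3, 0], [0, 0, 0, 0, 0, 3]]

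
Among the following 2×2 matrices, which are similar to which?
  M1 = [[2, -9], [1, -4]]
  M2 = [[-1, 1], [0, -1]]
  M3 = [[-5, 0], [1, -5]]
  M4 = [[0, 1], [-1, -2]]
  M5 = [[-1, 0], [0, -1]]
Characteristic polynomials: χ_{M1} = (x + 1)^2, χ_{M2} = (x + 1)^2, χ_{M3} = (x + 5)^2, χ_{M4} = (x + 1)^2, χ_{M5} = (x + 1)^2.

{M1, M2, M4}: invariant factors (x + 1)^2.

{M3}: invariant factors (x + 5)^2.

{M5}: invariant factors x + 1, x + 1.

Matrices are similar if and only if their invariant-factor lists agree; the partition into similarity classes is {M1, M2, M4}, {M3}, {M5}.

3 classes: {M1, M2, M4}, {M3}, {M5}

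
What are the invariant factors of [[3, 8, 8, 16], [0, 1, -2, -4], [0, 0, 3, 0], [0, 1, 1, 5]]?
x - 3, x - 3, (x - 3)^2

The Jordan structure of A has elementary divisors (x - 3)^2, (x - 3), (x - 3). Arranging the block sizes at each eigenvalue in decreasing order and taking row products gives the invariant factors.

Invariant factors (smallest first, each dividing the next): x - 3, x - 3, (x - 3)^2.

Check: the last factor (x - 3)^2 is the minimal polynomial, and the product (x - 3)^4 is the characteristic polynomial.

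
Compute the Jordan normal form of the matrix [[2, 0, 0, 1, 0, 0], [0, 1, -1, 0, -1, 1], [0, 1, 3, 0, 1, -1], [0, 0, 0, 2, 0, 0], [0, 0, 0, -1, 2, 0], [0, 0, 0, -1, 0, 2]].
The characteristic polynomial is det(xI - A) = (x - 2)^6, so the eigenvalues are 2 (algebraic multiplicity 6).

For λ = 2: rank(A - 2I) = 2, rank((A - 2I)^2) = 0. The eigenspace has dimension 6 - 2 = 4, so there are 4 Jordan blocks; the rank sequence gives block sizes [2, 2, 1, 1].

Assembling the blocks gives the Jordan form J above.

J = [[2, 1, 0, 0, 0, 0], [0, 2, 0, 0, 0, 0], [0, 0, 2, 1, 0, 0], [0, 0, 0, 2, 0, 0], [0, 0, 0, 0, 2, 0], [0, 0, 0, 0, 0, 2]]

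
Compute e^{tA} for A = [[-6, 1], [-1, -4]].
A has Jordan form J = [[-5, 1], [0, -5]] with A = PJP^{-1}, so e^{tA} = P e^{tJ} P^{-1}.

For a Jordan block J_k(λ), e^{tJ_k(λ)} = e^{λt} · (I + tN + t^2 N^2/2! + ... + t^{k-1} N^{k-1}/(k-1)!) where N is the nilpotent superdiagonal part.

Assembling the blocks and conjugating back gives the entries of e^{tA} as shown above.

e^{tA} = [[(1 - t)*e^{-5*t}, t*e^{-5*t}], [-t*e^{-5*t}, (t + 1)*e^{-5*t}]]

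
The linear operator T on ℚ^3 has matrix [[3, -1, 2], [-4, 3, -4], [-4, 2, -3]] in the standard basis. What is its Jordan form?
J = [[1, 1, 0], [0, 1, 0], [0, 0, 1]]

The characteristic polynomial is det(xI - A) = (x - 1)^3, so the eigenvalues are 1 (algebraic multiplicity 3).

For λ = 1: rank(A - I) = 1, rank((A - I)^2) = 0. The eigenspace has dimension 3 - 1 = 2, so there are 2 Jordan blocks; the rank sequence gives block sizes [2, 1].

Assembling the blocks gives the Jordan form J above.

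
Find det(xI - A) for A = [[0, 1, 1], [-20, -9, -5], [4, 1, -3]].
χ_A(x) = (x + 4)^3

xI - A = [[x, -1, -1], [20, x + 9, 5], [-4, -1, x + 3]].

Expanding det(xI - A) along the first row:
det(xI - A) = + (x)·det([[x + 9, 5], [-1, x + 3]]) - (-1)·det([[20, 5], [-4, x + 3]]) + (-1)·det([[20, x + 9], [-4, -1]]).

Evaluating gives χ_A(x) = x^3 + 12x^2 + 48x + 64 = (x + 4)^3.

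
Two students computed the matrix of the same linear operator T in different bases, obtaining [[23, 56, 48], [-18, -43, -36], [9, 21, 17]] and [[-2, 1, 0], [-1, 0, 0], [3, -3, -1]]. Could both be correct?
Yes.

Two matrices over a field are similar if and only if they have the same invariant factors.

Both A and B have characteristic polynomial (x + 1)^3 and minimal polynomial (x + 1)^2. Computing further, both have invariant factors x + 1, (x + 1)^2. Hence A and B are similar.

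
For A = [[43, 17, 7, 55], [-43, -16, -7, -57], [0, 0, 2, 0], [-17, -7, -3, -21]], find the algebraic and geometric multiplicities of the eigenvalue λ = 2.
The characteristic polynomial is (x - 2)^4, so the factor x - 2 appears with exponent 4: the algebraic multiplicity is 4.

rank(A - 2I) = 2, so the eigenspace has dimension 4 - 2 = 2: the geometric multiplicity is 2.

Since 2 < 4, A is not diagonalizable.

algebraic multiplicity 4, geometric multiplicity 2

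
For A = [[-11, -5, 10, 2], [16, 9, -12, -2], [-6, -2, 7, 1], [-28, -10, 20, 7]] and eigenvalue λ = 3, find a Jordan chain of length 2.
v_1 = [[2, -2, 1, 5]]^T, v_2 = [[2, -2, 1, 4]]^T

We seek v_1 ∈ ker((A - 3I)^2) \ ker(A - 3I), then set v_{i+1} = (A - 3I) v_i.

One such chain is v_1 = [[2, -2, 1, 5]]^T, v_2 = [[2, -2, 1, 4]]^T. Check: (A - 3I) v_2 = [[0, 0, 0, 0]]^T = 0.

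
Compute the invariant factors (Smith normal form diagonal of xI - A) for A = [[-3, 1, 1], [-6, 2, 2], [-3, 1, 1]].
The Jordan structure of A has elementary divisors x^2, x. Arranging the block sizes at each eigenvalue in decreasing order and taking row products gives the invariant factors.

Invariant factors (smallest first, each dividing the next): x, x^2.

Check: the last factor x^2 is the minimal polynomial, and the product x^3 is the characteristic polynomial.

x, x^2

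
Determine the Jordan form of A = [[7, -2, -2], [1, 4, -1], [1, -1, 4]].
The characteristic polynomial is det(xI - A) = (x - 5)^3, so the eigenvalues are 5 (algebraic multiplicity 3).

For λ = 5: rank(A - 5I) = 1, rank((A - 5I)^2) = 0. The eigenspace has dimension 3 - 1 = 2, so there are 2 Jordan blocks; the rank sequence gives block sizes [2, 1].

Assembling the blocks gives the Jordan form J above.

J = [[5, 1, 0], [0, 5, 0], [0, 0, 5]]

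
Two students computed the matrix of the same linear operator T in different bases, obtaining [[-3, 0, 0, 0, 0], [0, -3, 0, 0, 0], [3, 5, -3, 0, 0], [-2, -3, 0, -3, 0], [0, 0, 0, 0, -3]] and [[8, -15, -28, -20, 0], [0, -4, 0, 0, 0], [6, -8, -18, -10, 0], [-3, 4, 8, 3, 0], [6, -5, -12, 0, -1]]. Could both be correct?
No.

trace(A) = -15 but trace(B) = -12. The trace is a similarity invariant, so A and B are not similar.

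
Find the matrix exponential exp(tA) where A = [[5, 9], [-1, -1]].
e^{tA} = [[(3*t + 1)*e^{2*t}, 9*t*e^{2*t}], [-t*e^{2*t}, (1 - 3*t)*e^{2*t}]]

A has Jordan form J = [[2, 1], [0, 2]] with A = PJP^{-1}, so e^{tA} = P e^{tJ} P^{-1}.

For a Jordan block J_k(λ), e^{tJ_k(λ)} = e^{λt} · (I + tN + t^2 N^2/2! + ... + t^{k-1} N^{k-1}/(k-1)!) where N is the nilpotent superdiagonal part.

Assembling the blocks and conjugating back gives the entries of e^{tA} as shown above.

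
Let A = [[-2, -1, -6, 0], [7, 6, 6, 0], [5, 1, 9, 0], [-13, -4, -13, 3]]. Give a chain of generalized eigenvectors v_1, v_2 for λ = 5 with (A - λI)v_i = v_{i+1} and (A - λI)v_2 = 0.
v_1 = [[0, 1, 0, -1]]^T, v_2 = [[-1, 1, 1, -2]]^T

We seek v_1 ∈ ker((A - 5I)^2) \ ker(A - 5I), then set v_{i+1} = (A - 5I) v_i.

One such chain is v_1 = [[0, 1, 0, -1]]^T, v_2 = [[-1, 1, 1, -2]]^T. Check: (A - 5I) v_2 = [[0, 0, 0, 0]]^T = 0.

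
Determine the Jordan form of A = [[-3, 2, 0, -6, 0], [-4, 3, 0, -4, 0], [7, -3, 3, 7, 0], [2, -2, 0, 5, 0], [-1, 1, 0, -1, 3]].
The characteristic polynomial is det(xI - A) = (x - 3)^4(x + 1), so the eigenvalues are -1 (algebraic multiplicity 1), 3 (algebraic multiplicity 4).

For λ = -1: algebraic multiplicity 1 gives one 1×1 block.

For λ = 3: rank(A - 3I) = 2, rank((A - 3I)^2) = 1. The eigenspace has dimension 5 - 2 = 3, so there are 3 Jordan blocks; the rank sequence gives block sizes [2, 1, 1].

Assembling the blocks gives the Jordan form J above.

J = [[-1, 0, 0, 0, 0], [0, 3, 1, 0, 0], [0, 0, 3, 0, 0], [0, 0, 0, 3, 0], [0, 0, 0, 0, 3]]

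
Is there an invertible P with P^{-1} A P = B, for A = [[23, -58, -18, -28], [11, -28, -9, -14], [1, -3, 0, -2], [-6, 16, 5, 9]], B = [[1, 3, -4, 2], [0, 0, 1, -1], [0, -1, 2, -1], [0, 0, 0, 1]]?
Two matrices over a field are similar if and only if they have the same invariant factors.

Both A and B have characteristic polynomial (x - 1)^4 and minimal polynomial (x - 1)^3. Computing further, both have invariant factors x - 1, (x - 1)^3. Hence A and B are similar.

Yes.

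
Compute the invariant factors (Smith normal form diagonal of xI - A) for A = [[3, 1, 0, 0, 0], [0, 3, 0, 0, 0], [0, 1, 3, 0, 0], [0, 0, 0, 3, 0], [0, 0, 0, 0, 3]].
The Jordan structure of A has elementary divisors (x - 3)^2, (x - 3), (x - 3), (x - 3). Arranging the block sizes at each eigenvalue in decreasing order and taking row products gives the invariant factors.

Invariant factors (smallest first, each dividing the next): x - 3, x - 3, x - 3, (x - 3)^2.

Check: the last factor (x - 3)^2 is the minimal polynomial, and the product (x - 3)^5 is the characteristic polynomial.

x - 3, x - 3, x - 3, (x - 3)^2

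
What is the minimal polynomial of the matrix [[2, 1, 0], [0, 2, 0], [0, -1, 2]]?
The characteristic polynomial factors as (x - 2)^3. The minimal polynomial is ∏(x - λ)^{k_λ} where k_λ is the size of the largest Jordan block at λ.

For λ = 2: rank(A - 2I) = 1, and the largest Jordan block has size 2 (the smallest k with rank((A - 2I)^k) = rank((A - 2I)^(k+1))).

So m_A(x) = (x - 2)^2.

m_A(x) = (x - 2)^2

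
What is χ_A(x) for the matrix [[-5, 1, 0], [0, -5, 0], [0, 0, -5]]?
χ_A(x) = (x + 5)^3

xI - A = [[x + 5, -1, 0], [0, x + 5, 0], [0, 0, x + 5]].

Expanding det(xI - A) along the first row:
det(xI - A) = + (x + 5)·det([[x + 5, 0], [0, x + 5]]) - (-1)·det([[0, 0], [0, x + 5]]) + (0)·det([[0, x + 5], [0, 0]]).

Evaluating gives χ_A(x) = x^3 + 15x^2 + 75x + 125 = (x + 5)^3.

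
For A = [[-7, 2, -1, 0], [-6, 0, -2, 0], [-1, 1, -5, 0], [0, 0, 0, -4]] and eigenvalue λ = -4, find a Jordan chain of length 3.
v_1 = [[0, 1, 1, 0]]^T, v_2 = [[1, 2, 0, 0]]^T, v_3 = [[1, 2, 1, 0]]^T

We seek v_1 ∈ ker((A + 4I)^3) \ ker((A + 4I)^2), then set v_{i+1} = (A + 4I) v_i.

One such chain is v_1 = [[0, 1, 1, 0]]^T, v_2 = [[1, 2, 0, 0]]^T, v_3 = [[1, 2, 1, 0]]^T. Check: (A + 4I) v_3 = [[0, 0, 0, 0]]^T = 0.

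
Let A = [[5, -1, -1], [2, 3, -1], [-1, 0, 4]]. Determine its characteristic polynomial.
χ_A(x) = (x - 4)^3

xI - A = [[x - 5, 1, 1], [-2, x - 3, 1], [1, 0, x - 4]].

Expanding det(xI - A) along the first row:
det(xI - A) = + (x - 5)·det([[x - 3, 1], [0, x - 4]]) - (1)·det([[-2, 1], [1, x - 4]]) + (1)·det([[-2, x - 3], [1, 0]]).

Evaluating gives χ_A(x) = x^3 - 12x^2 + 48x - 64 = (x - 4)^3.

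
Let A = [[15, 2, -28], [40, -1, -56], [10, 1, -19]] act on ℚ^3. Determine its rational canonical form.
R = [[-5, 0, 0], [0, 0, 25], [0, 1, 0]]

The invariant factors of A (the non-unit diagonal entries of the Smith normal form of xI - A over ℚ[x]) are x + 5, (x - 5)(x + 5), each dividing the next. The characteristic polynomial is their product, (x - 5)(x + 5)^2.

The rational canonical form is the block-diagonal matrix of companion matrices C(f_i):
R = [[-5, 0, 0], [0, 0, 25], [0, 1, 0]].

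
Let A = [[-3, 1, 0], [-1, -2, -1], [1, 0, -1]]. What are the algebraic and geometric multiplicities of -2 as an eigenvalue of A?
The characteristic polynomial is (x + 2)^3, so the factor x + 2 appears with exponent 3: the algebraic multiplicity is 3.

rank(A + 2I) = 2, so the eigenspace has dimension 3 - 2 = 1: the geometric multiplicity is 1.

Since 1 < 3, A is not diagonalizable.

algebraic multiplicity 3, geometric multiplicity 1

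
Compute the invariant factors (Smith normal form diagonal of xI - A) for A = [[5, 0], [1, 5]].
The Jordan structure of A has elementary divisors (x - 5)^2. Arranging the block sizes at each eigenvalue in decreasing order and taking row products gives the invariant factors.

Invariant factors (smallest first, each dividing the next): (x - 5)^2.

Check: the last factor (x - 5)^2 is the minimal polynomial, and the product (x - 5)^2 is the characteristic polynomial.

(x - 5)^2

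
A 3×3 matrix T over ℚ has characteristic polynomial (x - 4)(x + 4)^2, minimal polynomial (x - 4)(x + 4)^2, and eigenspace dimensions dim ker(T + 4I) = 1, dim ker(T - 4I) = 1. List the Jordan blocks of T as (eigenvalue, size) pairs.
λ = -4: algebraic multiplicity 2 (exponent in χ_T), largest block size 2 (exponent in m_T), 1 block (geometric multiplicity). This forces block sizes [2].
λ = 4: algebraic multiplicity 1 (exponent in χ_T), largest block size 1 (exponent in m_T), 1 block (geometric multiplicity). This forces block sizes [1].

Jordan blocks: (-4, 2), (4, 1)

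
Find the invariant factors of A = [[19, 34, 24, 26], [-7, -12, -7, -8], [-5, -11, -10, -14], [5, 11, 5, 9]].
The Jordan structure of A has elementary divisors (x + 5), (x - 3)^2, (x - 5). Arranging the block sizes at each eigenvalue in decreasing order and taking row products gives the invariant factors.

Invariant factors (smallest first, each dividing the next): (x - 5)(x - 3)^2(x + 5).

Check: the last factor (x - 5)(x - 3)^2(x + 5) is the minimal polynomial, and the product (x - 5)(x - 3)^2(x + 5) is the characteristic polynomial.

(x - 5)(x - 3)^2(x + 5)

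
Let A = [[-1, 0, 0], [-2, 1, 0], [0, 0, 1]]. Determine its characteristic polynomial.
χ_A(x) = (x - 1)^2(x + 1)

xI - A = [[x + 1, 0, 0], [2, x - 1, 0], [0, 0, x - 1]].

Expanding det(xI - A) along the first row:
det(xI - A) = + (x + 1)·det([[x - 1, 0], [0, x - 1]]) - (0)·det([[2, 0], [0, x - 1]]) + (0)·det([[2, x - 1], [0, 0]]).

Evaluating gives χ_A(x) = x^3 - x^2 - x + 1 = (x - 1)^2(x + 1).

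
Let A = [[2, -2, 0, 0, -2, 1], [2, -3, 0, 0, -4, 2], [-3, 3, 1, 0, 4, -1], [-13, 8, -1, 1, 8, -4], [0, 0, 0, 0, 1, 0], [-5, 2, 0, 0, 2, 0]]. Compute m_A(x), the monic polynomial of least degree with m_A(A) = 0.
The characteristic polynomial factors as (x - 1)^4(x + 1)^2. The minimal polynomial is ∏(x - λ)^{k_λ} where k_λ is the size of the largest Jordan block at λ.

For λ = -1: rank(A + I) = 5, and the largest Jordan block has size 2 (the smallest k with rank((A + I)^k) = rank((A + I)^(k+1))).
For λ = 1: rank(A - I) = 4, and the largest Jordan block has size 3 (the smallest k with rank((A - I)^k) = rank((A - I)^(k+1))).

So m_A(x) = (x - 1)^3(x + 1)^2.

m_A(x) = (x - 1)^3(x + 1)^2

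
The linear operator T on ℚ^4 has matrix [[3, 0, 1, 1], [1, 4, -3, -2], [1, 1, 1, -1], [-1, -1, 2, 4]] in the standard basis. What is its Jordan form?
J = [[3, 1, 0, 0], [0, 3, 0, 0], [0, 0, 3, 1], [0, 0, 0, 3]]

The characteristic polynomial is det(xI - A) = (x - 3)^4, so the eigenvalues are 3 (algebraic multiplicity 4).

For λ = 3: rank(A - 3I) = 2, rank((A - 3I)^2) = 0. The eigenspace has dimension 4 - 2 = 2, so there are 2 Jordan blocks; the rank sequence gives block sizes [2, 2].

Assembling the blocks gives the Jordan form J above.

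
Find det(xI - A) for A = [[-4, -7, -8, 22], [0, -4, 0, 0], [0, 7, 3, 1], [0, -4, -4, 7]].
xI - A = [[x + 4, 7, 8, -22], [0, x + 4, 0, 0], [0, -7, x - 3, -1], [0, 4, 4, x - 7]].

Expanding det(xI - A) along the first row:
det(xI - A) = + (x + 4)·det([[x + 4, 0, 0], [-7, x - 3, -1], [4, 4, x - 7]]) - (7)·det([[0, 0, 0], [0, x - 3, -1], [0, 4, x - 7]]) + (8)·det([[0, x + 4, 0], [0, -7, -1], [0, 4, x - 7]]) - (-22)·det([[0, x + 4, 0], [0, -7, x - 3], [0, 4, 4]]).

Evaluating gives χ_A(x) = x^4 - 2x^3 - 39x^2 + 40x + 400 = (x - 5)^2(x + 4)^2.

χ_A(x) = (x - 5)^2(x + 4)^2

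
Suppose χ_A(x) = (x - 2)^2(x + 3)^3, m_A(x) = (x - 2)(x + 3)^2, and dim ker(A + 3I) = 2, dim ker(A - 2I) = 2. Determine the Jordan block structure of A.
Jordan blocks: (-3, 2), (-3, 1), (2, 1), (2, 1)

λ = -3: algebraic multiplicity 3 (exponent in χ_A), largest block size 2 (exponent in m_A), 2 blocks (geometric multiplicity). These force block sizes [2, 1].
λ = 2: algebraic multiplicity 2 (exponent in χ_A), largest block size 1 (exponent in m_A), 2 blocks (geometric multiplicity). These force block sizes [1, 1].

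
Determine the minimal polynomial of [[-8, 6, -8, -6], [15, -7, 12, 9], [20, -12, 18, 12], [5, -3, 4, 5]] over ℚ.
m_A(x) = (x - 2)^2

The characteristic polynomial factors as (x - 2)^4. The minimal polynomial is ∏(x - λ)^{k_λ} where k_λ is the size of the largest Jordan block at λ.

For λ = 2: rank(A - 2I) = 1, and the largest Jordan block has size 2 (the smallest k with rank((A - 2I)^k) = rank((A - 2I)^(k+1))).

So m_A(x) = (x - 2)^2.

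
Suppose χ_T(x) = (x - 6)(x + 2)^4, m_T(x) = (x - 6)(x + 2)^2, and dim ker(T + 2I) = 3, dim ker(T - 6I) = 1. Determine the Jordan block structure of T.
λ = -2: algebraic multiplicity 4 (exponent in χ_T), largest block size 2 (exponent in m_T), 3 blocks (geometric multiplicity). These force block sizes [2, 1, 1].
λ = 6: algebraic multiplicity 1 (exponent in χ_T), largest block size 1 (exponent in m_T), 1 block (geometric multiplicity). This forces block sizes [1].

Jordan blocks: (-2, 2), (-2, 1), (-2, 1), (6, 1)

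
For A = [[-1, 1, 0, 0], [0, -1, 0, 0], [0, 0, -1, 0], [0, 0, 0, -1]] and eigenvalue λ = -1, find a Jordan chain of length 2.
v_1 = [[-2, 1, -4, 3]]^T, v_2 = [[1, 0, 0, 0]]^T

We seek v_1 ∈ ker((A + I)^2) \ ker(A + I), then set v_{i+1} = (A + I) v_i.

One such chain is v_1 = [[-2, 1, -4, 3]]^T, v_2 = [[1, 0, 0, 0]]^T. Check: (A + I) v_2 = [[0, 0, 0, 0]]^T = 0.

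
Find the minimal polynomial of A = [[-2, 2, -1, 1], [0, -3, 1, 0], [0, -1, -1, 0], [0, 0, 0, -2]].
m_A(x) = (x + 2)^3

The characteristic polynomial factors as (x + 2)^4. The minimal polynomial is ∏(x - λ)^{k_λ} where k_λ is the size of the largest Jordan block at λ.

For λ = -2: rank(A + 2I) = 2, and the largest Jordan block has size 3 (the smallest k with rank((A + 2I)^k) = rank((A + 2I)^(k+1))).

So m_A(x) = (x + 2)^3.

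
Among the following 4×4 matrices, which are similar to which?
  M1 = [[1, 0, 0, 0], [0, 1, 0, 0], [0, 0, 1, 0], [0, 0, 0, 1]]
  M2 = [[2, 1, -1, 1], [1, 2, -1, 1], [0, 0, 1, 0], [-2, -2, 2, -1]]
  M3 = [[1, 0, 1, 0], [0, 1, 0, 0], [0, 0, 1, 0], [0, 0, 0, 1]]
Characteristic polynomials: χ_{M1} = (x - 1)^4, χ_{M2} = (x - 1)^4, χ_{M3} = (x - 1)^4.

{M1}: invariant factors x - 1, x - 1, x - 1, x - 1.

{M2, M3}: invariant factors x - 1, x - 1, (x - 1)^2.

Matrices are similar if and only if their invariant-factor lists agree; the partition into similarity classes is {M1}, {M2, M3}.

2 classes: {M1}, {M2, M3}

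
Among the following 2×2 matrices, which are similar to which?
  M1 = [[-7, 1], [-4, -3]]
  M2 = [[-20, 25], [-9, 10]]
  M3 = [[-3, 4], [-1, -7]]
Characteristic polynomials: χ_{M1} = (x + 5)^2, χ_{M2} = (x + 5)^2, χ_{M3} = (x + 5)^2.

{M1, M2, M3}: invariant factors (x + 5)^2.

Matrices are similar if and only if their invariant-factor lists agree; the partition into similarity classes is {M1, M2, M3}.

1 class: {M1, M2, M3}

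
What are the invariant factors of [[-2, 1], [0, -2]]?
The Jordan structure of A has elementary divisors (x + 2)^2. Arranging the block sizes at each eigenvalue in decreasing order and taking row products gives the invariant factors.

Invariant factors (smallest first, each dividing the next): (x + 2)^2.

Check: the last factor (x + 2)^2 is the minimal polynomial, and the product (x + 2)^2 is the characteristic polynomial.

(x + 2)^2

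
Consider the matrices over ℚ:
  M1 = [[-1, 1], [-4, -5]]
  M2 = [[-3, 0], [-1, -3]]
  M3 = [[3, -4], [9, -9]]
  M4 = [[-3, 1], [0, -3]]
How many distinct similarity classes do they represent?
1 class: {M1, M2, M3, M4}

Characteristic polynomials: χ_{M1} = (x + 3)^2, χ_{M2} = (x + 3)^2, χ_{M3} = (x + 3)^2, χ_{M4} = (x + 3)^2.

{M1, M2, M3, M4}: invariant factors (x + 3)^2.

Matrices are similar if and only if their invariant-factor lists agree; the partition into similarity classes is {M1, M2, M3, M4}.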